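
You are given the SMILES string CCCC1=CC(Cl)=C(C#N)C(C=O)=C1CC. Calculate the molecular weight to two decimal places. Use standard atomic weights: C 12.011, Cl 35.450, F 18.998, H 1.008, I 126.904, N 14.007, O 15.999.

235.71 g/mol

First, the molecular formula is C13H14ClNO (counting implicit H from valence).
  C: 13 × 12.011 = 156.143
  Cl: 1 × 35.450 = 35.450
  H: 14 × 1.008 = 14.112
  N: 1 × 14.007 = 14.007
  O: 1 × 15.999 = 15.999
Sum: 13×12.011 + 1×35.450 + 14×1.008 + 1×14.007 + 1×15.999 = 235.711 → 235.71 g/mol.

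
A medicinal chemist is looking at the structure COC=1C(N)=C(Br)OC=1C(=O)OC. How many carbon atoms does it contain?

7

Count every carbon token in the SMILES (each C, including those in ring-closure positions and inside branches).
Carbon count: 7.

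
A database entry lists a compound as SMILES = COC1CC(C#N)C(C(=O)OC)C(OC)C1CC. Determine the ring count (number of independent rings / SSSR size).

1

In SMILES, each pair of matching ring-closure digits denotes one ring-closing bond; the number of such bonds equals the number of independent rings.
Ring-closure bonds here: 1.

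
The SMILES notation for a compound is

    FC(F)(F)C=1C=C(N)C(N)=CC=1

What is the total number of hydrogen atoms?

Walk through each heavy atom and fill implicit hydrogens from standard valence (C 4, N 3, O 2, S 2, halogen 1):
  atom 1: F (halogen, monovalent) → 0 H
  atom 2: C, bond orders sum to 4 (valence 4) → 0 H
  atom 3: F (halogen, monovalent) → 0 H
  atom 4: F (halogen, monovalent) → 0 H
  atom 5: C, bond orders sum to 4 (valence 4) → 0 H
  atom 6: C, bond orders sum to 3 (valence 4) → 1 H
  atom 7: C, bond orders sum to 4 (valence 4) → 0 H
  atom 8: N, bond orders sum to 1 (valence 3) → 2 H
  atom 9: C, bond orders sum to 4 (valence 4) → 0 H
  atom 10: N, bond orders sum to 1 (valence 3) → 2 H
  atom 11: C, bond orders sum to 3 (valence 4) → 1 H
  atom 12: C, bond orders sum to 3 (valence 4) → 1 H
Total hydrogens: 7.

7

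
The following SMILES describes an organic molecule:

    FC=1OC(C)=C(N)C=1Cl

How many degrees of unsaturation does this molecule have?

Molecular formula: C5H5ClFNO.
DoU = (2C + 2 + N − H − X) / 2, where X is the halogen count and O/S are ignored.
    = (2·5 + 2 + 1 − 5 − 2) / 2 = 6 / 2 = 3.

3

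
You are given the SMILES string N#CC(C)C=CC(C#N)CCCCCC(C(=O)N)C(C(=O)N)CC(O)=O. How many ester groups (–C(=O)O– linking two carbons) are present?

Scan the SMILES for the ester motif — none present.
Groups that are present: 1 alkene, 2 amide, 1 carboxylic acid, 2 nitrile.

0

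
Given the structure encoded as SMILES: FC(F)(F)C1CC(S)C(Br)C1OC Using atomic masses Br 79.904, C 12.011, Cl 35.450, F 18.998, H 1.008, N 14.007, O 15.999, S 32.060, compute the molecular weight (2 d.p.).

279.11 g/mol

First, the molecular formula is C7H10BrF3OS (counting implicit H from valence).
  Br: 1 × 79.904 = 79.904
  C: 7 × 12.011 = 84.077
  F: 3 × 18.998 = 56.994
  H: 10 × 1.008 = 10.080
  O: 1 × 15.999 = 15.999
  S: 1 × 32.060 = 32.060
Sum: 1×79.904 + 7×12.011 + 3×18.998 + 10×1.008 + 1×15.999 + 1×32.060 = 279.114 → 279.11 g/mol.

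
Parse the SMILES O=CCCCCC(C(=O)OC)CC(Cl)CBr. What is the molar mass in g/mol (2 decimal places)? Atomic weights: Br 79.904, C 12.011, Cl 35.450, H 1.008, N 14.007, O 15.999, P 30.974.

First, the molecular formula is C11H18BrClO3 (counting implicit H from valence).
  Br: 1 × 79.904 = 79.904
  C: 11 × 12.011 = 132.121
  Cl: 1 × 35.450 = 35.450
  H: 18 × 1.008 = 18.144
  O: 3 × 15.999 = 47.997
Sum: 1×79.904 + 11×12.011 + 1×35.450 + 18×1.008 + 3×15.999 = 313.616 → 313.62 g/mol.

313.62 g/mol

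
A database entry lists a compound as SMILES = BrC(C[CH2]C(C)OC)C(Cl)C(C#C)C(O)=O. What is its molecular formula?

C11H16BrClO3

Walk through each heavy atom and fill implicit hydrogens from standard valence (C 4, N 3, O 2, S 2, halogen 1):
  atom 1: Br (halogen, monovalent) → 0 H
  atom 2: C, bond orders sum to 3 (valence 4) → 1 H
  atom 3: C, bond orders sum to 2 (valence 4) → 2 H
  atom 4: C with explicit H count 2
  atom 5: C, bond orders sum to 3 (valence 4) → 1 H
  atom 6: C, bond orders sum to 1 (valence 4) → 3 H
  atom 7: O, bond orders sum to 2 (valence 2) → 0 H
  atom 8: C, bond orders sum to 1 (valence 4) → 3 H
  atom 9: C, bond orders sum to 3 (valence 4) → 1 H
  atom 10: Cl (halogen, monovalent) → 0 H
  atom 11: C, bond orders sum to 3 (valence 4) → 1 H
  atom 12: C, bond orders sum to 4 (valence 4) → 0 H
  atom 13: C, bond orders sum to 3 (valence 4) → 1 H
  atom 14: C, bond orders sum to 4 (valence 4) → 0 H
  atom 15: O, bond orders sum to 1 (valence 2) → 1 H
  atom 16: O, bond orders sum to 2 (valence 2) → 0 H
Totals → C:11, H:16, Br:1, Cl:1, O:3.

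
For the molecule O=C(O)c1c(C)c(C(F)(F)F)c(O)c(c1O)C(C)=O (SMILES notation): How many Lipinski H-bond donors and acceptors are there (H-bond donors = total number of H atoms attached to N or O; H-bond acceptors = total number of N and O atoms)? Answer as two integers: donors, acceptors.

Donors: find every N or O and count the H atoms it carries.
  atom 1 (O): bond orders sum to 2 → 0 H
  atom 3 (O): bond orders sum to 1 → 1 H
  atom 13 (O): bond orders sum to 1 → 1 H
  atom 16 (O): bond orders sum to 1 → 1 H
  atom 19 (O): bond orders sum to 2 → 0 H
Lipinski HBD = 3.
Acceptors: N atoms = 0, O atoms = 5 → HBA = 5.

3, 5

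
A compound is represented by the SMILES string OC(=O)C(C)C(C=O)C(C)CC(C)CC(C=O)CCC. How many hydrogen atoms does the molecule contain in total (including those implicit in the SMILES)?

28

Walk through each heavy atom and fill implicit hydrogens from standard valence (C 4, N 3, O 2, S 2, halogen 1):
  atom 1: O, bond orders sum to 1 (valence 2) → 1 H
  atom 2: C, bond orders sum to 4 (valence 4) → 0 H
  atom 3: O, bond orders sum to 2 (valence 2) → 0 H
  atom 4: C, bond orders sum to 3 (valence 4) → 1 H
  atom 5: C, bond orders sum to 1 (valence 4) → 3 H
  atom 6: C, bond orders sum to 3 (valence 4) → 1 H
  atom 7: C, bond orders sum to 3 (valence 4) → 1 H
  atom 8: O, bond orders sum to 2 (valence 2) → 0 H
  atom 9: C, bond orders sum to 3 (valence 4) → 1 H
  atom 10: C, bond orders sum to 1 (valence 4) → 3 H
  atom 11: C, bond orders sum to 2 (valence 4) → 2 H
  atom 12: C, bond orders sum to 3 (valence 4) → 1 H
  atom 13: C, bond orders sum to 1 (valence 4) → 3 H
  atom 14: C, bond orders sum to 2 (valence 4) → 2 H
  atom 15: C, bond orders sum to 3 (valence 4) → 1 H
  atom 16: C, bond orders sum to 3 (valence 4) → 1 H
  atom 17: O, bond orders sum to 2 (valence 2) → 0 H
  atom 18: C, bond orders sum to 2 (valence 4) → 2 H
  atom 19: C, bond orders sum to 2 (valence 4) → 2 H
  atom 20: C, bond orders sum to 1 (valence 4) → 3 H
Total hydrogens: 28.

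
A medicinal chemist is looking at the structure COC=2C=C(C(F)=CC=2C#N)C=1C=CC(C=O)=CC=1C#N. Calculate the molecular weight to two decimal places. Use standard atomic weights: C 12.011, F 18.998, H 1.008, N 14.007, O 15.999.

280.26 g/mol

First, the molecular formula is C16H9FN2O2 (counting implicit H from valence).
  C: 16 × 12.011 = 192.176
  F: 1 × 18.998 = 18.998
  H: 9 × 1.008 = 9.072
  N: 2 × 14.007 = 28.014
  O: 2 × 15.999 = 31.998
Sum: 16×12.011 + 1×18.998 + 9×1.008 + 2×14.007 + 2×15.999 = 280.258 → 280.26 g/mol.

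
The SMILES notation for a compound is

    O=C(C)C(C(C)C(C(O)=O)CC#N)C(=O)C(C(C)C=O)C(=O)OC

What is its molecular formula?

Walk through each heavy atom and fill implicit hydrogens from standard valence (C 4, N 3, O 2, S 2, halogen 1):
  atom 1: O, bond orders sum to 2 (valence 2) → 0 H
  atom 2: C, bond orders sum to 4 (valence 4) → 0 H
  atom 3: C, bond orders sum to 1 (valence 4) → 3 H
  atom 4: C, bond orders sum to 3 (valence 4) → 1 H
  atom 5: C, bond orders sum to 3 (valence 4) → 1 H
  atom 6: C, bond orders sum to 1 (valence 4) → 3 H
  atom 7: C, bond orders sum to 3 (valence 4) → 1 H
  atom 8: C, bond orders sum to 4 (valence 4) → 0 H
  atom 9: O, bond orders sum to 1 (valence 2) → 1 H
  atom 10: O, bond orders sum to 2 (valence 2) → 0 H
  atom 11: C, bond orders sum to 2 (valence 4) → 2 H
  atom 12: C, bond orders sum to 4 (valence 4) → 0 H
  atom 13: N, bond orders sum to 3 (valence 3) → 0 H
  atom 14: C, bond orders sum to 4 (valence 4) → 0 H
  atom 15: O, bond orders sum to 2 (valence 2) → 0 H
  atom 16: C, bond orders sum to 3 (valence 4) → 1 H
  atom 17: C, bond orders sum to 3 (valence 4) → 1 H
  atom 18: C, bond orders sum to 1 (valence 4) → 3 H
  atom 19: C, bond orders sum to 3 (valence 4) → 1 H
  atom 20: O, bond orders sum to 2 (valence 2) → 0 H
  atom 21: C, bond orders sum to 4 (valence 4) → 0 H
  atom 22: O, bond orders sum to 2 (valence 2) → 0 H
  atom 23: O, bond orders sum to 2 (valence 2) → 0 H
  atom 24: C, bond orders sum to 1 (valence 4) → 3 H
Totals → C:16, H:21, N:1, O:7.

C16H21NO7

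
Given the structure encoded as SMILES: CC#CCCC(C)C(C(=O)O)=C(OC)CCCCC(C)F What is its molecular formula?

Walk through each heavy atom and fill implicit hydrogens from standard valence (C 4, N 3, O 2, S 2, halogen 1):
  atom 1: C, bond orders sum to 1 (valence 4) → 3 H
  atom 2: C, bond orders sum to 4 (valence 4) → 0 H
  atom 3: C, bond orders sum to 4 (valence 4) → 0 H
  atom 4: C, bond orders sum to 2 (valence 4) → 2 H
  atom 5: C, bond orders sum to 2 (valence 4) → 2 H
  atom 6: C, bond orders sum to 3 (valence 4) → 1 H
  atom 7: C, bond orders sum to 1 (valence 4) → 3 H
  atom 8: C, bond orders sum to 4 (valence 4) → 0 H
  atom 9: C, bond orders sum to 4 (valence 4) → 0 H
  atom 10: O, bond orders sum to 2 (valence 2) → 0 H
  atom 11: O, bond orders sum to 1 (valence 2) → 1 H
  atom 12: C, bond orders sum to 4 (valence 4) → 0 H
  atom 13: O, bond orders sum to 2 (valence 2) → 0 H
  atom 14: C, bond orders sum to 1 (valence 4) → 3 H
  atom 15: C, bond orders sum to 2 (valence 4) → 2 H
  atom 16: C, bond orders sum to 2 (valence 4) → 2 H
  atom 17: C, bond orders sum to 2 (valence 4) → 2 H
  atom 18: C, bond orders sum to 2 (valence 4) → 2 H
  atom 19: C, bond orders sum to 3 (valence 4) → 1 H
  atom 20: C, bond orders sum to 1 (valence 4) → 3 H
  atom 21: F (halogen, monovalent) → 0 H
Totals → C:17, H:27, F:1, O:3.

C17H27FO3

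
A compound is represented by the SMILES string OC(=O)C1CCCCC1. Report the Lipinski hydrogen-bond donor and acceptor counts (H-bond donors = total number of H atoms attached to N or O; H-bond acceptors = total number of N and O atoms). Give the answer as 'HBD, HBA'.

1, 2

Donors: find every N or O and count the H atoms it carries.
  atom 1 (O): bond orders sum to 1 → 1 H
  atom 3 (O): bond orders sum to 2 → 0 H
Lipinski HBD = 1.
Acceptors: N atoms = 0, O atoms = 2 → HBA = 2.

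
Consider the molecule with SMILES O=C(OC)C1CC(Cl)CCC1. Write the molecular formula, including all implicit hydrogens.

C8H13ClO2

Walk through each heavy atom and fill implicit hydrogens from standard valence (C 4, N 3, O 2, S 2, halogen 1):
  atom 1: O, bond orders sum to 2 (valence 2) → 0 H
  atom 2: C, bond orders sum to 4 (valence 4) → 0 H
  atom 3: O, bond orders sum to 2 (valence 2) → 0 H
  atom 4: C, bond orders sum to 1 (valence 4) → 3 H
  atom 5: C, bond orders sum to 3 (valence 4) → 1 H
  atom 6: C, bond orders sum to 2 (valence 4) → 2 H
  atom 7: C, bond orders sum to 3 (valence 4) → 1 H
  atom 8: Cl (halogen, monovalent) → 0 H
  atom 9: C, bond orders sum to 2 (valence 4) → 2 H
  atom 10: C, bond orders sum to 2 (valence 4) → 2 H
  atom 11: C, bond orders sum to 2 (valence 4) → 2 H
Totals → C:8, H:13, Cl:1, O:2.
In Hill order: C8H13ClO2.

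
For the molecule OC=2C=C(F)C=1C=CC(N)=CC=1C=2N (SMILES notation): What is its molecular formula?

C10H9FN2O

Walk through each heavy atom and fill implicit hydrogens from standard valence (C 4, N 3, O 2, S 2, halogen 1):
  atom 1: O, bond orders sum to 1 (valence 2) → 1 H
  atom 2: C, bond orders sum to 4 (valence 4) → 0 H
  atom 3: C, bond orders sum to 3 (valence 4) → 1 H
  atom 4: C, bond orders sum to 4 (valence 4) → 0 H
  atom 5: F (halogen, monovalent) → 0 H
  atom 6: C, bond orders sum to 4 (valence 4) → 0 H
  atom 7: C, bond orders sum to 3 (valence 4) → 1 H
  atom 8: C, bond orders sum to 3 (valence 4) → 1 H
  atom 9: C, bond orders sum to 4 (valence 4) → 0 H
  atom 10: N, bond orders sum to 1 (valence 3) → 2 H
  atom 11: C, bond orders sum to 3 (valence 4) → 1 H
  atom 12: C, bond orders sum to 4 (valence 4) → 0 H
  atom 13: C, bond orders sum to 4 (valence 4) → 0 H
  atom 14: N, bond orders sum to 1 (valence 3) → 2 H
Totals → C:10, H:9, F:1, N:2, O:1.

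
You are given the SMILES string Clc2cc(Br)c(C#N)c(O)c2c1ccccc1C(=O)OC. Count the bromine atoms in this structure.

Scan the SMILES for Br atoms (remember two-letter symbols like Cl and Br are single atoms).
Bromine count: 1.

1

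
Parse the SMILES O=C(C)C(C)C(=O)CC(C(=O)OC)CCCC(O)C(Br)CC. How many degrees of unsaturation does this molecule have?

3

Degree of unsaturation = (number of rings) + (number of π bonds).
Ring closures in the SMILES: 0.
π bonds: 3 double bonds (each 1 DoU) → 3 DoU from unsaturation.
Total DoU = 0 + 3 = 3.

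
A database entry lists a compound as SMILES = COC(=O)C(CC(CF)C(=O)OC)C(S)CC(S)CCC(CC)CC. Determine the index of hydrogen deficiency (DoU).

Molecular formula: C18H33FO4S2.
DoU = (2C + 2 + N − H − X) / 2, where X is the halogen count and O/S are ignored.
    = (2·18 + 2 + 0 − 33 − 1) / 2 = 4 / 2 = 2.

2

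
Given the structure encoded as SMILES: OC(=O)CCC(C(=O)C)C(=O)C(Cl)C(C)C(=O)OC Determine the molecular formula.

Walk through each heavy atom and fill implicit hydrogens from standard valence (C 4, N 3, O 2, S 2, halogen 1):
  atom 1: O, bond orders sum to 1 (valence 2) → 1 H
  atom 2: C, bond orders sum to 4 (valence 4) → 0 H
  atom 3: O, bond orders sum to 2 (valence 2) → 0 H
  atom 4: C, bond orders sum to 2 (valence 4) → 2 H
  atom 5: C, bond orders sum to 2 (valence 4) → 2 H
  atom 6: C, bond orders sum to 3 (valence 4) → 1 H
  atom 7: C, bond orders sum to 4 (valence 4) → 0 H
  atom 8: O, bond orders sum to 2 (valence 2) → 0 H
  atom 9: C, bond orders sum to 1 (valence 4) → 3 H
  atom 10: C, bond orders sum to 4 (valence 4) → 0 H
  atom 11: O, bond orders sum to 2 (valence 2) → 0 H
  atom 12: C, bond orders sum to 3 (valence 4) → 1 H
  atom 13: Cl (halogen, monovalent) → 0 H
  atom 14: C, bond orders sum to 3 (valence 4) → 1 H
  atom 15: C, bond orders sum to 1 (valence 4) → 3 H
  atom 16: C, bond orders sum to 4 (valence 4) → 0 H
  atom 17: O, bond orders sum to 2 (valence 2) → 0 H
  atom 18: O, bond orders sum to 2 (valence 2) → 0 H
  atom 19: C, bond orders sum to 1 (valence 4) → 3 H
Totals → C:12, H:17, Cl:1, O:6.

C12H17ClO6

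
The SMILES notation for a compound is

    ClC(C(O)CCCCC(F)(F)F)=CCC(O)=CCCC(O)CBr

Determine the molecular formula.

C15H23BrClF3O3

Walk through each heavy atom and fill implicit hydrogens from standard valence (C 4, N 3, O 2, S 2, halogen 1):
  atom 1: Cl (halogen, monovalent) → 0 H
  atom 2: C, bond orders sum to 4 (valence 4) → 0 H
  atom 3: C, bond orders sum to 3 (valence 4) → 1 H
  atom 4: O, bond orders sum to 1 (valence 2) → 1 H
  atom 5: C, bond orders sum to 2 (valence 4) → 2 H
  atom 6: C, bond orders sum to 2 (valence 4) → 2 H
  atom 7: C, bond orders sum to 2 (valence 4) → 2 H
  atom 8: C, bond orders sum to 2 (valence 4) → 2 H
  atom 9: C, bond orders sum to 4 (valence 4) → 0 H
  atom 10: F (halogen, monovalent) → 0 H
  atom 11: F (halogen, monovalent) → 0 H
  atom 12: F (halogen, monovalent) → 0 H
  atom 13: C, bond orders sum to 3 (valence 4) → 1 H
  atom 14: C, bond orders sum to 2 (valence 4) → 2 H
  atom 15: C, bond orders sum to 4 (valence 4) → 0 H
  atom 16: O, bond orders sum to 1 (valence 2) → 1 H
  atom 17: C, bond orders sum to 3 (valence 4) → 1 H
  atom 18: C, bond orders sum to 2 (valence 4) → 2 H
  atom 19: C, bond orders sum to 2 (valence 4) → 2 H
  atom 20: C, bond orders sum to 3 (valence 4) → 1 H
  atom 21: O, bond orders sum to 1 (valence 2) → 1 H
  atom 22: C, bond orders sum to 2 (valence 4) → 2 H
  atom 23: Br (halogen, monovalent) → 0 H
Totals → C:15, H:23, Br:1, Cl:1, F:3, O:3.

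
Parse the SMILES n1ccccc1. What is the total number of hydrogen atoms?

5

Walk through each heavy atom and fill implicit hydrogens from standard valence (C 4, N 3, O 2, S 2, halogen 1); for lowercase aromatic atoms, an aromatic c carries 1 H when it has two neighbours and 0 H with three, and aromatic n carries 0 H:
  atom 1: aromatic n, 2 neighbours → 0 H
  atom 2: aromatic c, 2 neighbours → 1 H
  atom 3: aromatic c, 2 neighbours → 1 H
  atom 4: aromatic c, 2 neighbours → 1 H
  atom 5: aromatic c, 2 neighbours → 1 H
  atom 6: aromatic c, 2 neighbours → 1 H
Total hydrogens: 5.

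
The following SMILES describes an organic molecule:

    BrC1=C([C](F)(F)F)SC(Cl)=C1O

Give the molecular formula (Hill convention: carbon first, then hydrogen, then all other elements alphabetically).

C5HBrClF3OS

Walk through each heavy atom and fill implicit hydrogens from standard valence (C 4, N 3, O 2, S 2, halogen 1):
  atom 1: Br (halogen, monovalent) → 0 H
  atom 2: C, bond orders sum to 4 (valence 4) → 0 H
  atom 3: C, bond orders sum to 4 (valence 4) → 0 H
  atom 4: C with explicit H count 0
  atom 5: F (halogen, monovalent) → 0 H
  atom 6: F (halogen, monovalent) → 0 H
  atom 7: F (halogen, monovalent) → 0 H
  atom 8: S, bond orders sum to 2 (valence 2) → 0 H
  atom 9: C, bond orders sum to 4 (valence 4) → 0 H
  atom 10: Cl (halogen, monovalent) → 0 H
  atom 11: C, bond orders sum to 4 (valence 4) → 0 H
  atom 12: O, bond orders sum to 1 (valence 2) → 1 H
Totals → C:5, H:1, Br:1, Cl:1, F:3, O:1, S:1.
In Hill order: C5HBrClF3OS.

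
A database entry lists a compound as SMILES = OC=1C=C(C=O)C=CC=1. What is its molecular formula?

Walk through each heavy atom and fill implicit hydrogens from standard valence (C 4, N 3, O 2, S 2, halogen 1):
  atom 1: O, bond orders sum to 1 (valence 2) → 1 H
  atom 2: C, bond orders sum to 4 (valence 4) → 0 H
  atom 3: C, bond orders sum to 3 (valence 4) → 1 H
  atom 4: C, bond orders sum to 4 (valence 4) → 0 H
  atom 5: C, bond orders sum to 3 (valence 4) → 1 H
  atom 6: O, bond orders sum to 2 (valence 2) → 0 H
  atom 7: C, bond orders sum to 3 (valence 4) → 1 H
  atom 8: C, bond orders sum to 3 (valence 4) → 1 H
  atom 9: C, bond orders sum to 3 (valence 4) → 1 H
Totals → C:7, H:6, O:2.

C7H6O2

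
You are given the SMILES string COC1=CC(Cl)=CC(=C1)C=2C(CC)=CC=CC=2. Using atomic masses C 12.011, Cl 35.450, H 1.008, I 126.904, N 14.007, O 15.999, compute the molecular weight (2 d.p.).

First, the molecular formula is C15H15ClO (counting implicit H from valence).
  C: 15 × 12.011 = 180.165
  Cl: 1 × 35.450 = 35.450
  H: 15 × 1.008 = 15.120
  O: 1 × 15.999 = 15.999
Sum: 15×12.011 + 1×35.450 + 15×1.008 + 1×15.999 = 246.734 → 246.73 g/mol.

246.73 g/mol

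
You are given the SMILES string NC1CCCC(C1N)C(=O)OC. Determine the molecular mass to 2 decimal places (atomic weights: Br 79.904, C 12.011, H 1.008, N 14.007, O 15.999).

172.23 g/mol

First, the molecular formula is C8H16N2O2 (counting implicit H from valence).
  C: 8 × 12.011 = 96.088
  H: 16 × 1.008 = 16.128
  N: 2 × 14.007 = 28.014
  O: 2 × 15.999 = 31.998
Sum: 8×12.011 + 16×1.008 + 2×14.007 + 2×15.999 = 172.228 → 172.23 g/mol.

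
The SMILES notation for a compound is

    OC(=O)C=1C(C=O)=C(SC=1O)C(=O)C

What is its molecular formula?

Walk through each heavy atom and fill implicit hydrogens from standard valence (C 4, N 3, O 2, S 2, halogen 1):
  atom 1: O, bond orders sum to 1 (valence 2) → 1 H
  atom 2: C, bond orders sum to 4 (valence 4) → 0 H
  atom 3: O, bond orders sum to 2 (valence 2) → 0 H
  atom 4: C, bond orders sum to 4 (valence 4) → 0 H
  atom 5: C, bond orders sum to 4 (valence 4) → 0 H
  atom 6: C, bond orders sum to 3 (valence 4) → 1 H
  atom 7: O, bond orders sum to 2 (valence 2) → 0 H
  atom 8: C, bond orders sum to 4 (valence 4) → 0 H
  atom 9: S, bond orders sum to 2 (valence 2) → 0 H
  atom 10: C, bond orders sum to 4 (valence 4) → 0 H
  atom 11: O, bond orders sum to 1 (valence 2) → 1 H
  atom 12: C, bond orders sum to 4 (valence 4) → 0 H
  atom 13: O, bond orders sum to 2 (valence 2) → 0 H
  atom 14: C, bond orders sum to 1 (valence 4) → 3 H
Totals → C:8, H:6, O:5, S:1.

C8H6O5S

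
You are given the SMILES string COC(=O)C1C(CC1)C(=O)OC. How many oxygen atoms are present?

Scan the SMILES for O atoms (remember two-letter symbols like Cl and Br are single atoms).
Oxygen count: 4.

4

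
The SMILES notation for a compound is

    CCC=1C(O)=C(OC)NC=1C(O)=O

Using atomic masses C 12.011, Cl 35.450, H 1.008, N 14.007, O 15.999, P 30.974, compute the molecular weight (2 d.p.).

First, the molecular formula is C8H11NO4 (counting implicit H from valence).
  C: 8 × 12.011 = 96.088
  H: 11 × 1.008 = 11.088
  N: 1 × 14.007 = 14.007
  O: 4 × 15.999 = 63.996
Sum: 8×12.011 + 11×1.008 + 1×14.007 + 4×15.999 = 185.179 → 185.18 g/mol.

185.18 g/mol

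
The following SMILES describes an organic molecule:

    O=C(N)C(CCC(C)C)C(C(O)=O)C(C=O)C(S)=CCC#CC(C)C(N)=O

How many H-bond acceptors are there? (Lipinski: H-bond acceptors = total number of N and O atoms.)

N atoms: 2; O atoms: 5.
Lipinski HBA = 2 + 5 = 7.

7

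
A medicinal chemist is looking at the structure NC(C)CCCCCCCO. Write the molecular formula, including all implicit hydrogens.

C9H21NO

Walk through each heavy atom and fill implicit hydrogens from standard valence (C 4, N 3, O 2, S 2, halogen 1):
  atom 1: N, bond orders sum to 1 (valence 3) → 2 H
  atom 2: C, bond orders sum to 3 (valence 4) → 1 H
  atom 3: C, bond orders sum to 1 (valence 4) → 3 H
  atom 4: C, bond orders sum to 2 (valence 4) → 2 H
  atom 5: C, bond orders sum to 2 (valence 4) → 2 H
  atom 6: C, bond orders sum to 2 (valence 4) → 2 H
  atom 7: C, bond orders sum to 2 (valence 4) → 2 H
  atom 8: C, bond orders sum to 2 (valence 4) → 2 H
  atom 9: C, bond orders sum to 2 (valence 4) → 2 H
  atom 10: C, bond orders sum to 2 (valence 4) → 2 H
  atom 11: O, bond orders sum to 1 (valence 2) → 1 H
Totals → C:9, H:21, N:1, O:1.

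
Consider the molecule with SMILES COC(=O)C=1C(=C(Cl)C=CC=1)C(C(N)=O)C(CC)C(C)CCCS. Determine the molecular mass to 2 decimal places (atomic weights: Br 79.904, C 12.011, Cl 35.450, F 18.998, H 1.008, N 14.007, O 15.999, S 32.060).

371.92 g/mol

First, the molecular formula is C18H26ClNO3S (counting implicit H from valence).
  C: 18 × 12.011 = 216.198
  Cl: 1 × 35.450 = 35.450
  H: 26 × 1.008 = 26.208
  N: 1 × 14.007 = 14.007
  O: 3 × 15.999 = 47.997
  S: 1 × 32.060 = 32.060
Sum: 18×12.011 + 1×35.450 + 26×1.008 + 1×14.007 + 3×15.999 + 1×32.060 = 371.920 → 371.92 g/mol.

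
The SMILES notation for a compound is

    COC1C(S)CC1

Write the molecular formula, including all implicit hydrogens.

C5H10OS

Walk through each heavy atom and fill implicit hydrogens from standard valence (C 4, N 3, O 2, S 2, halogen 1):
  atom 1: C, bond orders sum to 1 (valence 4) → 3 H
  atom 2: O, bond orders sum to 2 (valence 2) → 0 H
  atom 3: C, bond orders sum to 3 (valence 4) → 1 H
  atom 4: C, bond orders sum to 3 (valence 4) → 1 H
  atom 5: S, bond orders sum to 1 (valence 2) → 1 H
  atom 6: C, bond orders sum to 2 (valence 4) → 2 H
  atom 7: C, bond orders sum to 2 (valence 4) → 2 H
Totals → C:5, H:10, O:1, S:1.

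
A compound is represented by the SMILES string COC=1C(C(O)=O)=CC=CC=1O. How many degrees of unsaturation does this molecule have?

Molecular formula: C8H8O4.
DoU = (2C + 2 + N − H − X) / 2, where X is the halogen count and O/S are ignored.
    = (2·8 + 2 + 0 − 8 − 0) / 2 = 10 / 2 = 5.

5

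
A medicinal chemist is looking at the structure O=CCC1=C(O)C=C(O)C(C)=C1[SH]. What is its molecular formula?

C9H10O3S

Walk through each heavy atom and fill implicit hydrogens from standard valence (C 4, N 3, O 2, S 2, halogen 1):
  atom 1: O, bond orders sum to 2 (valence 2) → 0 H
  atom 2: C, bond orders sum to 3 (valence 4) → 1 H
  atom 3: C, bond orders sum to 2 (valence 4) → 2 H
  atom 4: C, bond orders sum to 4 (valence 4) → 0 H
  atom 5: C, bond orders sum to 4 (valence 4) → 0 H
  atom 6: O, bond orders sum to 1 (valence 2) → 1 H
  atom 7: C, bond orders sum to 3 (valence 4) → 1 H
  atom 8: C, bond orders sum to 4 (valence 4) → 0 H
  atom 9: O, bond orders sum to 1 (valence 2) → 1 H
  atom 10: C, bond orders sum to 4 (valence 4) → 0 H
  atom 11: C, bond orders sum to 1 (valence 4) → 3 H
  atom 12: C, bond orders sum to 4 (valence 4) → 0 H
  atom 13: S with explicit H count 1
Totals → C:9, H:10, O:3, S:1.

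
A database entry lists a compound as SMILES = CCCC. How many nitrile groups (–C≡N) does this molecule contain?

Scan the SMILES for the nitrile motif — none present.

0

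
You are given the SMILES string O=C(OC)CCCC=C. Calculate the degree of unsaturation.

2

Molecular formula: C7H12O2.
DoU = (2C + 2 + N − H − X) / 2, where X is the halogen count and O/S are ignored.
    = (2·7 + 2 + 0 − 12 − 0) / 2 = 4 / 2 = 2.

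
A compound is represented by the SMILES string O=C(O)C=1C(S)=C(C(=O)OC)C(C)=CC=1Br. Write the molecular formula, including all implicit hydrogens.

C10H9BrO4S

Walk through each heavy atom and fill implicit hydrogens from standard valence (C 4, N 3, O 2, S 2, halogen 1):
  atom 1: O, bond orders sum to 2 (valence 2) → 0 H
  atom 2: C, bond orders sum to 4 (valence 4) → 0 H
  atom 3: O, bond orders sum to 1 (valence 2) → 1 H
  atom 4: C, bond orders sum to 4 (valence 4) → 0 H
  atom 5: C, bond orders sum to 4 (valence 4) → 0 H
  atom 6: S, bond orders sum to 1 (valence 2) → 1 H
  atom 7: C, bond orders sum to 4 (valence 4) → 0 H
  atom 8: C, bond orders sum to 4 (valence 4) → 0 H
  atom 9: O, bond orders sum to 2 (valence 2) → 0 H
  atom 10: O, bond orders sum to 2 (valence 2) → 0 H
  atom 11: C, bond orders sum to 1 (valence 4) → 3 H
  atom 12: C, bond orders sum to 4 (valence 4) → 0 H
  atom 13: C, bond orders sum to 1 (valence 4) → 3 H
  atom 14: C, bond orders sum to 3 (valence 4) → 1 H
  atom 15: C, bond orders sum to 4 (valence 4) → 0 H
  atom 16: Br (halogen, monovalent) → 0 H
Totals → C:10, H:9, Br:1, O:4, S:1.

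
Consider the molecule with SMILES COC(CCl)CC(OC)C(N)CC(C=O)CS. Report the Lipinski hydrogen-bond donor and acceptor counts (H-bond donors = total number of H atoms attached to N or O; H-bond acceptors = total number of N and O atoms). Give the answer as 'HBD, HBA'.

2, 4

Donors: find every N or O and count the H atoms it carries.
  atom 2 (O): bond orders sum to 2 → 0 H
  atom 8 (O): bond orders sum to 2 → 0 H
  atom 11 (N): bond orders sum to 1 → 2 H
  atom 15 (O): bond orders sum to 2 → 0 H
Lipinski HBD = 2.
Acceptors: N atoms = 1, O atoms = 3 → HBA = 4.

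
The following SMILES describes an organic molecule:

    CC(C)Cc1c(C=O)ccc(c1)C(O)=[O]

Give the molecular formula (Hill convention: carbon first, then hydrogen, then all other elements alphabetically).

C12H14O3

Walk through each heavy atom and fill implicit hydrogens from standard valence (C 4, N 3, O 2, S 2, halogen 1); for lowercase aromatic atoms, an aromatic c carries 1 H when it has two neighbours and 0 H with three, and aromatic n carries 0 H:
  atom 1: C, bond orders sum to 1 (valence 4) → 3 H
  atom 2: C, bond orders sum to 3 (valence 4) → 1 H
  atom 3: C, bond orders sum to 1 (valence 4) → 3 H
  atom 4: C, bond orders sum to 2 (valence 4) → 2 H
  atom 5: aromatic c, 3 neighbours → 0 H
  atom 6: aromatic c, 3 neighbours → 0 H
  atom 7: C, bond orders sum to 3 (valence 4) → 1 H
  atom 8: O, bond orders sum to 2 (valence 2) → 0 H
  atom 9: aromatic c, 2 neighbours → 1 H
  atom 10: aromatic c, 2 neighbours → 1 H
  atom 11: aromatic c, 3 neighbours → 0 H
  atom 12: aromatic c, 2 neighbours → 1 H
  atom 13: C, bond orders sum to 4 (valence 4) → 0 H
  atom 14: O, bond orders sum to 1 (valence 2) → 1 H
  atom 15: O with explicit H count 0
Totals → C:12, H:14, O:3.
In Hill order: C12H14O3.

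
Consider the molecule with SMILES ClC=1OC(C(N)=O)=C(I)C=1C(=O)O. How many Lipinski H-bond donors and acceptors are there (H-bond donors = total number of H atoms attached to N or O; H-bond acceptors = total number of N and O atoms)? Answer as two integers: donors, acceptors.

Donors: find every N or O and count the H atoms it carries.
  atom 3 (O): bond orders sum to 2 → 0 H
  atom 6 (N): bond orders sum to 1 → 2 H
  atom 7 (O): bond orders sum to 2 → 0 H
  atom 12 (O): bond orders sum to 2 → 0 H
  atom 13 (O): bond orders sum to 1 → 1 H
Lipinski HBD = 3.
Acceptors: N atoms = 1, O atoms = 4 → HBA = 5.

3, 5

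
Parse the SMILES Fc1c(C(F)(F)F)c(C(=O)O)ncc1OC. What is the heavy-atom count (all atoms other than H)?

Every atom symbol written in the SMILES (organic subset) is one heavy atom; implicit H are not written.
Heavy atoms by element → C:8, F:4, N:1, O:3.
Total: 16.

16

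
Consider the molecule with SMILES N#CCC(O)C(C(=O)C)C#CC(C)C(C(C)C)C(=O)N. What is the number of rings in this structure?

0

In SMILES, each pair of matching ring-closure digits denotes one ring-closing bond; the number of such bonds equals the number of independent rings.
Ring-closure bonds here: 0.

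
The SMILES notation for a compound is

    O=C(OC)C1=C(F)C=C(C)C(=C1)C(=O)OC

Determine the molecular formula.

C11H11FO4

Walk through each heavy atom and fill implicit hydrogens from standard valence (C 4, N 3, O 2, S 2, halogen 1):
  atom 1: O, bond orders sum to 2 (valence 2) → 0 H
  atom 2: C, bond orders sum to 4 (valence 4) → 0 H
  atom 3: O, bond orders sum to 2 (valence 2) → 0 H
  atom 4: C, bond orders sum to 1 (valence 4) → 3 H
  atom 5: C, bond orders sum to 4 (valence 4) → 0 H
  atom 6: C, bond orders sum to 4 (valence 4) → 0 H
  atom 7: F (halogen, monovalent) → 0 H
  atom 8: C, bond orders sum to 3 (valence 4) → 1 H
  atom 9: C, bond orders sum to 4 (valence 4) → 0 H
  atom 10: C, bond orders sum to 1 (valence 4) → 3 H
  atom 11: C, bond orders sum to 4 (valence 4) → 0 H
  atom 12: C, bond orders sum to 3 (valence 4) → 1 H
  atom 13: C, bond orders sum to 4 (valence 4) → 0 H
  atom 14: O, bond orders sum to 2 (valence 2) → 0 H
  atom 15: O, bond orders sum to 2 (valence 2) → 0 H
  atom 16: C, bond orders sum to 1 (valence 4) → 3 H
Totals → C:11, H:11, F:1, O:4.
In Hill order: C11H11FO4.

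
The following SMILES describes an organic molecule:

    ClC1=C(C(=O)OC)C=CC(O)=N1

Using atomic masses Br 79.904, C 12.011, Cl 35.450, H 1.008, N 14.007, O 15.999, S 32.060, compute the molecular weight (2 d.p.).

187.58 g/mol

First, the molecular formula is C7H6ClNO3 (counting implicit H from valence).
  C: 7 × 12.011 = 84.077
  Cl: 1 × 35.450 = 35.450
  H: 6 × 1.008 = 6.048
  N: 1 × 14.007 = 14.007
  O: 3 × 15.999 = 47.997
Sum: 7×12.011 + 1×35.450 + 6×1.008 + 1×14.007 + 3×15.999 = 187.579 → 187.58 g/mol.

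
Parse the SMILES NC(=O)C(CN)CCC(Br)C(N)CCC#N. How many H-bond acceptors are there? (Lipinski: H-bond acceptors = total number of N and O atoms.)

N atoms: 4; O atoms: 1.
Lipinski HBA = 4 + 1 = 5.

5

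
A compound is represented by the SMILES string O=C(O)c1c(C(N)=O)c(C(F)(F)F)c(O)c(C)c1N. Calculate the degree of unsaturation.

Molecular formula: C10H9F3N2O4.
DoU = (2C + 2 + N − H − X) / 2, where X is the halogen count and O/S are ignored.
    = (2·10 + 2 + 2 − 9 − 3) / 2 = 12 / 2 = 6.

6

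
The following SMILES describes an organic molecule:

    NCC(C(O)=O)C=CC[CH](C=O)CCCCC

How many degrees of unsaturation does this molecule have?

Degree of unsaturation = (number of rings) + (number of π bonds).
Ring closures in the SMILES: 0.
π bonds: 3 double bonds (each 1 DoU) → 3 DoU from unsaturation.
Total DoU = 0 + 3 = 3.

3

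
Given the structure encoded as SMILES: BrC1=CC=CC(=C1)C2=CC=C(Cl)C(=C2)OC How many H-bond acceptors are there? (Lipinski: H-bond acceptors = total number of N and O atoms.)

N atoms: 0; O atoms: 1.
Lipinski HBA = 0 + 1 = 1.

1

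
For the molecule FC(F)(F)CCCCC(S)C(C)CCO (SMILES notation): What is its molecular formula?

C10H19F3OS

Walk through each heavy atom and fill implicit hydrogens from standard valence (C 4, N 3, O 2, S 2, halogen 1):
  atom 1: F (halogen, monovalent) → 0 H
  atom 2: C, bond orders sum to 4 (valence 4) → 0 H
  atom 3: F (halogen, monovalent) → 0 H
  atom 4: F (halogen, monovalent) → 0 H
  atom 5: C, bond orders sum to 2 (valence 4) → 2 H
  atom 6: C, bond orders sum to 2 (valence 4) → 2 H
  atom 7: C, bond orders sum to 2 (valence 4) → 2 H
  atom 8: C, bond orders sum to 2 (valence 4) → 2 H
  atom 9: C, bond orders sum to 3 (valence 4) → 1 H
  atom 10: S, bond orders sum to 1 (valence 2) → 1 H
  atom 11: C, bond orders sum to 3 (valence 4) → 1 H
  atom 12: C, bond orders sum to 1 (valence 4) → 3 H
  atom 13: C, bond orders sum to 2 (valence 4) → 2 H
  atom 14: C, bond orders sum to 2 (valence 4) → 2 H
  atom 15: O, bond orders sum to 1 (valence 2) → 1 H
Totals → C:10, H:19, F:3, O:1, S:1.
In Hill order: C10H19F3OS.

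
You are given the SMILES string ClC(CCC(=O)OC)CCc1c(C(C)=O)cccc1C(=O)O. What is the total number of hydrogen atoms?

Walk through each heavy atom and fill implicit hydrogens from standard valence (C 4, N 3, O 2, S 2, halogen 1); for lowercase aromatic atoms, an aromatic c carries 1 H when it has two neighbours and 0 H with three, and aromatic n carries 0 H:
  atom 1: Cl (halogen, monovalent) → 0 H
  atom 2: C, bond orders sum to 3 (valence 4) → 1 H
  atom 3: C, bond orders sum to 2 (valence 4) → 2 H
  atom 4: C, bond orders sum to 2 (valence 4) → 2 H
  atom 5: C, bond orders sum to 4 (valence 4) → 0 H
  atom 6: O, bond orders sum to 2 (valence 2) → 0 H
  atom 7: O, bond orders sum to 2 (valence 2) → 0 H
  atom 8: C, bond orders sum to 1 (valence 4) → 3 H
  atom 9: C, bond orders sum to 2 (valence 4) → 2 H
  atom 10: C, bond orders sum to 2 (valence 4) → 2 H
  atom 11: aromatic c, 3 neighbours → 0 H
  atom 12: aromatic c, 3 neighbours → 0 H
  atom 13: C, bond orders sum to 4 (valence 4) → 0 H
  atom 14: C, bond orders sum to 1 (valence 4) → 3 H
  atom 15: O, bond orders sum to 2 (valence 2) → 0 H
  atom 16: aromatic c, 2 neighbours → 1 H
  atom 17: aromatic c, 2 neighbours → 1 H
  atom 18: aromatic c, 2 neighbours → 1 H
  atom 19: aromatic c, 3 neighbours → 0 H
  atom 20: C, bond orders sum to 4 (valence 4) → 0 H
  atom 21: O, bond orders sum to 2 (valence 2) → 0 H
  atom 22: O, bond orders sum to 1 (valence 2) → 1 H
Total hydrogens: 19.

19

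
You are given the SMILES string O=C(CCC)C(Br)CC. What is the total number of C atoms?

7

Count every carbon token in the SMILES (each C, including those in ring-closure positions and inside branches).
Carbon count: 7.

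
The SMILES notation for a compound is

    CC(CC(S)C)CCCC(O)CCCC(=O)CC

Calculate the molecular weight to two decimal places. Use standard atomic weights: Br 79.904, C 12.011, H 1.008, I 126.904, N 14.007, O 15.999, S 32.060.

274.46 g/mol

First, the molecular formula is C15H30O2S (counting implicit H from valence).
  C: 15 × 12.011 = 180.165
  H: 30 × 1.008 = 30.240
  O: 2 × 15.999 = 31.998
  S: 1 × 32.060 = 32.060
Sum: 15×12.011 + 30×1.008 + 2×15.999 + 1×32.060 = 274.463 → 274.46 g/mol.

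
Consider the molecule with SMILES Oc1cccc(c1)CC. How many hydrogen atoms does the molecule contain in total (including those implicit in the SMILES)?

10

Walk through each heavy atom and fill implicit hydrogens from standard valence (C 4, N 3, O 2, S 2, halogen 1); for lowercase aromatic atoms, an aromatic c carries 1 H when it has two neighbours and 0 H with three, and aromatic n carries 0 H:
  atom 1: O, bond orders sum to 1 (valence 2) → 1 H
  atom 2: aromatic c, 3 neighbours → 0 H
  atom 3: aromatic c, 2 neighbours → 1 H
  atom 4: aromatic c, 2 neighbours → 1 H
  atom 5: aromatic c, 2 neighbours → 1 H
  atom 6: aromatic c, 3 neighbours → 0 H
  atom 7: aromatic c, 2 neighbours → 1 H
  atom 8: C, bond orders sum to 2 (valence 4) → 2 H
  atom 9: C, bond orders sum to 1 (valence 4) → 3 H
Total hydrogens: 10.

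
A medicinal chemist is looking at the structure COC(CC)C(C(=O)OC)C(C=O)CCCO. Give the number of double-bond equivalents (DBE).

Molecular formula: C12H22O5.
DoU = (2C + 2 + N − H − X) / 2, where X is the halogen count and O/S are ignored.
    = (2·12 + 2 + 0 − 22 − 0) / 2 = 4 / 2 = 2.

2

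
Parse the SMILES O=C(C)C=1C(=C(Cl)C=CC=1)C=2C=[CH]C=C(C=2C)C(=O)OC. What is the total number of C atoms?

17

Count every carbon token in the SMILES (each C, including those in ring-closure positions and inside branches).
Carbon count: 17.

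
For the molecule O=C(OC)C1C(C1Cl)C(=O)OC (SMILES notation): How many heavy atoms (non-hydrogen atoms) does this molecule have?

12

Every atom symbol written in the SMILES (organic subset) is one heavy atom; implicit H are not written.
Heavy atoms by element → C:7, Cl:1, O:4.
Total: 12.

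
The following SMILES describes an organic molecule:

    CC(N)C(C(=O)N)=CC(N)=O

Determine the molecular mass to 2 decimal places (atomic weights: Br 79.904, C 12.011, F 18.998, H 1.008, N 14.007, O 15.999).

First, the molecular formula is C6H11N3O2 (counting implicit H from valence).
  C: 6 × 12.011 = 72.066
  H: 11 × 1.008 = 11.088
  N: 3 × 14.007 = 42.021
  O: 2 × 15.999 = 31.998
Sum: 6×12.011 + 11×1.008 + 3×14.007 + 2×15.999 = 157.173 → 157.17 g/mol.

157.17 g/mol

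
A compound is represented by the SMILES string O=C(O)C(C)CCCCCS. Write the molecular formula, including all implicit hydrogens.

Walk through each heavy atom and fill implicit hydrogens from standard valence (C 4, N 3, O 2, S 2, halogen 1):
  atom 1: O, bond orders sum to 2 (valence 2) → 0 H
  atom 2: C, bond orders sum to 4 (valence 4) → 0 H
  atom 3: O, bond orders sum to 1 (valence 2) → 1 H
  atom 4: C, bond orders sum to 3 (valence 4) → 1 H
  atom 5: C, bond orders sum to 1 (valence 4) → 3 H
  atom 6: C, bond orders sum to 2 (valence 4) → 2 H
  atom 7: C, bond orders sum to 2 (valence 4) → 2 H
  atom 8: C, bond orders sum to 2 (valence 4) → 2 H
  atom 9: C, bond orders sum to 2 (valence 4) → 2 H
  atom 10: C, bond orders sum to 2 (valence 4) → 2 H
  atom 11: S, bond orders sum to 1 (valence 2) → 1 H
Totals → C:8, H:16, O:2, S:1.
In Hill order: C8H16O2S.

C8H16O2S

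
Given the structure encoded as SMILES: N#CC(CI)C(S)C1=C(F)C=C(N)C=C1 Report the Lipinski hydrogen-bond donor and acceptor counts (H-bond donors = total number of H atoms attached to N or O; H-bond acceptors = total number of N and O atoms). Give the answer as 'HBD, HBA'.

Donors: find every N or O and count the H atoms it carries.
  atom 1 (N): bond orders sum to 3 → 0 H
  atom 13 (N): bond orders sum to 1 → 2 H
Lipinski HBD = 2.
Acceptors: N atoms = 2, O atoms = 0 → HBA = 2.

2, 2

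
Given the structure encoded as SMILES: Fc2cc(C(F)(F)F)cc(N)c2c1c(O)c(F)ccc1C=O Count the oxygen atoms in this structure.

2

Scan the SMILES for O atoms (remember two-letter symbols like Cl and Br are single atoms).
Oxygen count: 2.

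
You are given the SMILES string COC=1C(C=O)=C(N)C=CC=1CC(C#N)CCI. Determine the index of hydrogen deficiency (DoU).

Degree of unsaturation = (number of rings) + (number of π bonds).
Ring closures in the SMILES: 1.
π bonds: 4 double bonds (each 1 DoU), 1 triple bond (each 2 DoU) → 6 DoU from unsaturation.
Total DoU = 1 + 6 = 7.

7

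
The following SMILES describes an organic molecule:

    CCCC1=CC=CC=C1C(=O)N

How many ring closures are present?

1

In SMILES, each pair of matching ring-closure digits denotes one ring-closing bond; the number of such bonds equals the number of independent rings.
Ring-closure bonds here: 1.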